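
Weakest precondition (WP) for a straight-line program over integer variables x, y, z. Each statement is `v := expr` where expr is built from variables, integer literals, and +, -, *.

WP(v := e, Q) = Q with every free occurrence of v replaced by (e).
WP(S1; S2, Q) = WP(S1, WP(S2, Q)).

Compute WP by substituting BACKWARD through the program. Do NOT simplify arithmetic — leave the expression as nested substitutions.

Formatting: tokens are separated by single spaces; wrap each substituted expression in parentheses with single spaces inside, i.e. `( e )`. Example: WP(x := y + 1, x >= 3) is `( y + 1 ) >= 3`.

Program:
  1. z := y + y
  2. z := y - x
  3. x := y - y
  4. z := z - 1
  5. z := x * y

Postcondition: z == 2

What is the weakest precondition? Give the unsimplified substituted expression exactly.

Answer: ( ( y - y ) * y ) == 2

Derivation:
post: z == 2
stmt 5: z := x * y  -- replace 1 occurrence(s) of z with (x * y)
  => ( x * y ) == 2
stmt 4: z := z - 1  -- replace 0 occurrence(s) of z with (z - 1)
  => ( x * y ) == 2
stmt 3: x := y - y  -- replace 1 occurrence(s) of x with (y - y)
  => ( ( y - y ) * y ) == 2
stmt 2: z := y - x  -- replace 0 occurrence(s) of z with (y - x)
  => ( ( y - y ) * y ) == 2
stmt 1: z := y + y  -- replace 0 occurrence(s) of z with (y + y)
  => ( ( y - y ) * y ) == 2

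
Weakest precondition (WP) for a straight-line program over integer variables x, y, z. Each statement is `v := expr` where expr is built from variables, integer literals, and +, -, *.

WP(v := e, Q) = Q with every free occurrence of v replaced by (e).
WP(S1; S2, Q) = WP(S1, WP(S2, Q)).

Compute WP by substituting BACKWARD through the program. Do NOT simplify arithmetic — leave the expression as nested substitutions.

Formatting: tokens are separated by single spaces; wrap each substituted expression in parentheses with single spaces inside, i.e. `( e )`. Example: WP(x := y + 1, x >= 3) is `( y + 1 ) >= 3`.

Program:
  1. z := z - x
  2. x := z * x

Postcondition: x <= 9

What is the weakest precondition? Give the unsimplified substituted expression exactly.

post: x <= 9
stmt 2: x := z * x  -- replace 1 occurrence(s) of x with (z * x)
  => ( z * x ) <= 9
stmt 1: z := z - x  -- replace 1 occurrence(s) of z with (z - x)
  => ( ( z - x ) * x ) <= 9

Answer: ( ( z - x ) * x ) <= 9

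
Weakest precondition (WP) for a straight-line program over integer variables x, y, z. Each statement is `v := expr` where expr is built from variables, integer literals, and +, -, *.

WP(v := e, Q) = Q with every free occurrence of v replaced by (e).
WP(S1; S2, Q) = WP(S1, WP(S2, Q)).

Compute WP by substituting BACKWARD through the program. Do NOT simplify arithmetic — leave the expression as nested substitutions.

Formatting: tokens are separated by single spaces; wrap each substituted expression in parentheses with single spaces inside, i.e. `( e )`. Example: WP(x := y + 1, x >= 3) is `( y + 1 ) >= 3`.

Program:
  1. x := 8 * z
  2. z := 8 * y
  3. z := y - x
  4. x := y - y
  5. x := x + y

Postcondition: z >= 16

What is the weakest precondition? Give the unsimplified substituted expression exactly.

Answer: ( y - ( 8 * z ) ) >= 16

Derivation:
post: z >= 16
stmt 5: x := x + y  -- replace 0 occurrence(s) of x with (x + y)
  => z >= 16
stmt 4: x := y - y  -- replace 0 occurrence(s) of x with (y - y)
  => z >= 16
stmt 3: z := y - x  -- replace 1 occurrence(s) of z with (y - x)
  => ( y - x ) >= 16
stmt 2: z := 8 * y  -- replace 0 occurrence(s) of z with (8 * y)
  => ( y - x ) >= 16
stmt 1: x := 8 * z  -- replace 1 occurrence(s) of x with (8 * z)
  => ( y - ( 8 * z ) ) >= 16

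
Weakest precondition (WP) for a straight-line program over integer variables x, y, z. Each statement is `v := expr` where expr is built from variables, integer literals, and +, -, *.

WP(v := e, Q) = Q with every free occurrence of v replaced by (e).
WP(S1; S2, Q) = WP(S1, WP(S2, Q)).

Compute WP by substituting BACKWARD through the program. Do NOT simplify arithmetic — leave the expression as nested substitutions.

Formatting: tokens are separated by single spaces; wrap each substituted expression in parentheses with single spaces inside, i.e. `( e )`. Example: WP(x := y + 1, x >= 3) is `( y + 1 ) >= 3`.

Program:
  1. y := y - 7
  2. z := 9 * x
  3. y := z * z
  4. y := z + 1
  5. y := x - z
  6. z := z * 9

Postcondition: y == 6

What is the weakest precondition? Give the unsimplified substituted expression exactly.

Answer: ( x - ( 9 * x ) ) == 6

Derivation:
post: y == 6
stmt 6: z := z * 9  -- replace 0 occurrence(s) of z with (z * 9)
  => y == 6
stmt 5: y := x - z  -- replace 1 occurrence(s) of y with (x - z)
  => ( x - z ) == 6
stmt 4: y := z + 1  -- replace 0 occurrence(s) of y with (z + 1)
  => ( x - z ) == 6
stmt 3: y := z * z  -- replace 0 occurrence(s) of y with (z * z)
  => ( x - z ) == 6
stmt 2: z := 9 * x  -- replace 1 occurrence(s) of z with (9 * x)
  => ( x - ( 9 * x ) ) == 6
stmt 1: y := y - 7  -- replace 0 occurrence(s) of y with (y - 7)
  => ( x - ( 9 * x ) ) == 6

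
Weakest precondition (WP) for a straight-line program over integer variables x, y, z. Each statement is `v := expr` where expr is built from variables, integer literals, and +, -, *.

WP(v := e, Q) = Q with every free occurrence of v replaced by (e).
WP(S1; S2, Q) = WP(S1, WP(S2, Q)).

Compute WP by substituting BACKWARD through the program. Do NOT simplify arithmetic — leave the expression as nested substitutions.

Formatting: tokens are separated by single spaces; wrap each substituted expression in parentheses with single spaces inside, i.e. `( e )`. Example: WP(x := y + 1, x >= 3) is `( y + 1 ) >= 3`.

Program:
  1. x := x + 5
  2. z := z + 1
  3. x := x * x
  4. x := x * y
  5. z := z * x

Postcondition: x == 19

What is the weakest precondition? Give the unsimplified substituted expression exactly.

Answer: ( ( ( x + 5 ) * ( x + 5 ) ) * y ) == 19

Derivation:
post: x == 19
stmt 5: z := z * x  -- replace 0 occurrence(s) of z with (z * x)
  => x == 19
stmt 4: x := x * y  -- replace 1 occurrence(s) of x with (x * y)
  => ( x * y ) == 19
stmt 3: x := x * x  -- replace 1 occurrence(s) of x with (x * x)
  => ( ( x * x ) * y ) == 19
stmt 2: z := z + 1  -- replace 0 occurrence(s) of z with (z + 1)
  => ( ( x * x ) * y ) == 19
stmt 1: x := x + 5  -- replace 2 occurrence(s) of x with (x + 5)
  => ( ( ( x + 5 ) * ( x + 5 ) ) * y ) == 19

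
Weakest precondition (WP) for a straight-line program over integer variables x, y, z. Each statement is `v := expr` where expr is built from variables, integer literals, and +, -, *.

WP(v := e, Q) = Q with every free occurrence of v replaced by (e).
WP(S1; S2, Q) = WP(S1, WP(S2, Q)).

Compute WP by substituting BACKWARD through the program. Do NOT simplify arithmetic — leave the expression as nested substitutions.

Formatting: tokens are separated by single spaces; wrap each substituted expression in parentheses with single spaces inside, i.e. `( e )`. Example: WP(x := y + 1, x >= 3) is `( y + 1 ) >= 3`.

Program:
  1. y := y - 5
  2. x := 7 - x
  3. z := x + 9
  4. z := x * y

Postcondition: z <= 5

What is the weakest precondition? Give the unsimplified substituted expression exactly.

Answer: ( ( 7 - x ) * ( y - 5 ) ) <= 5

Derivation:
post: z <= 5
stmt 4: z := x * y  -- replace 1 occurrence(s) of z with (x * y)
  => ( x * y ) <= 5
stmt 3: z := x + 9  -- replace 0 occurrence(s) of z with (x + 9)
  => ( x * y ) <= 5
stmt 2: x := 7 - x  -- replace 1 occurrence(s) of x with (7 - x)
  => ( ( 7 - x ) * y ) <= 5
stmt 1: y := y - 5  -- replace 1 occurrence(s) of y with (y - 5)
  => ( ( 7 - x ) * ( y - 5 ) ) <= 5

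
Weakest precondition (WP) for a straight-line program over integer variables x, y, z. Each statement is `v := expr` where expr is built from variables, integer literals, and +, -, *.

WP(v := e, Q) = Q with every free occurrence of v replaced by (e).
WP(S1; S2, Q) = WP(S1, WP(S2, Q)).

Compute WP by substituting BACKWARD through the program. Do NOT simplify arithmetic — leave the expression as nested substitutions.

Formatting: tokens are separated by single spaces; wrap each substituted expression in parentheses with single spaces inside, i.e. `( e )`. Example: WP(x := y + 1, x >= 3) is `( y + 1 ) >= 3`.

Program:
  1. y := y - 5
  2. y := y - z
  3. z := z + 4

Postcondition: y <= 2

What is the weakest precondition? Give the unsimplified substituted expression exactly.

post: y <= 2
stmt 3: z := z + 4  -- replace 0 occurrence(s) of z with (z + 4)
  => y <= 2
stmt 2: y := y - z  -- replace 1 occurrence(s) of y with (y - z)
  => ( y - z ) <= 2
stmt 1: y := y - 5  -- replace 1 occurrence(s) of y with (y - 5)
  => ( ( y - 5 ) - z ) <= 2

Answer: ( ( y - 5 ) - z ) <= 2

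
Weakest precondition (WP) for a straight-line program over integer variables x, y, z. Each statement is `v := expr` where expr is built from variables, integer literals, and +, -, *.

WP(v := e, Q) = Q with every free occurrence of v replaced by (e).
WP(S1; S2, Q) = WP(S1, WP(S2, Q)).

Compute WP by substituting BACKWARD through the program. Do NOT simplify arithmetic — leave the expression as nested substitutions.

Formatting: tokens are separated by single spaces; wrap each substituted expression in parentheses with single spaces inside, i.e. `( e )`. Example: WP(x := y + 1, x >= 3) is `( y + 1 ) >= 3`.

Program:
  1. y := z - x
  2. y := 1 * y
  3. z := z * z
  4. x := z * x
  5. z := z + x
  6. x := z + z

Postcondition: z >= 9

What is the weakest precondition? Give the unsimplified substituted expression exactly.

Answer: ( ( z * z ) + ( ( z * z ) * x ) ) >= 9

Derivation:
post: z >= 9
stmt 6: x := z + z  -- replace 0 occurrence(s) of x with (z + z)
  => z >= 9
stmt 5: z := z + x  -- replace 1 occurrence(s) of z with (z + x)
  => ( z + x ) >= 9
stmt 4: x := z * x  -- replace 1 occurrence(s) of x with (z * x)
  => ( z + ( z * x ) ) >= 9
stmt 3: z := z * z  -- replace 2 occurrence(s) of z with (z * z)
  => ( ( z * z ) + ( ( z * z ) * x ) ) >= 9
stmt 2: y := 1 * y  -- replace 0 occurrence(s) of y with (1 * y)
  => ( ( z * z ) + ( ( z * z ) * x ) ) >= 9
stmt 1: y := z - x  -- replace 0 occurrence(s) of y with (z - x)
  => ( ( z * z ) + ( ( z * z ) * x ) ) >= 9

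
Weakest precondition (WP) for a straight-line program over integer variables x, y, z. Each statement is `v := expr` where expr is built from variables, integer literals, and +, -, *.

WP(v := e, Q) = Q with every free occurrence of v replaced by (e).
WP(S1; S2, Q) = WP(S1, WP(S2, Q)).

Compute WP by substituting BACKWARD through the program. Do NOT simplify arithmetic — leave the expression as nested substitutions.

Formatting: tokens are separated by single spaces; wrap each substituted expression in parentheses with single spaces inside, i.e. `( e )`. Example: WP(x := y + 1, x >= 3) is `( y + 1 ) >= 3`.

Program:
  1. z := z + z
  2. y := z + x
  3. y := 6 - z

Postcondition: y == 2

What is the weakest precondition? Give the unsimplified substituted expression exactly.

post: y == 2
stmt 3: y := 6 - z  -- replace 1 occurrence(s) of y with (6 - z)
  => ( 6 - z ) == 2
stmt 2: y := z + x  -- replace 0 occurrence(s) of y with (z + x)
  => ( 6 - z ) == 2
stmt 1: z := z + z  -- replace 1 occurrence(s) of z with (z + z)
  => ( 6 - ( z + z ) ) == 2

Answer: ( 6 - ( z + z ) ) == 2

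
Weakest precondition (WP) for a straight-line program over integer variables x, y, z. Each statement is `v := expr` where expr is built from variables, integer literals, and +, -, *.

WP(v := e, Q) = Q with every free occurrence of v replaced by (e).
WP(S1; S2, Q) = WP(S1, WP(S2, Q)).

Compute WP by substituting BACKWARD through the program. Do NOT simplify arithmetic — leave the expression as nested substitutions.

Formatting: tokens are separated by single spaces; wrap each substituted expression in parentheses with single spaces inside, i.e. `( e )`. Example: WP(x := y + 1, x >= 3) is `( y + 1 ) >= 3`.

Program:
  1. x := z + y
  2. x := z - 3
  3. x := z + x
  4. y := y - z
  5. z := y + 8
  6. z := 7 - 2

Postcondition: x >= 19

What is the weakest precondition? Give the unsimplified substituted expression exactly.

Answer: ( z + ( z - 3 ) ) >= 19

Derivation:
post: x >= 19
stmt 6: z := 7 - 2  -- replace 0 occurrence(s) of z with (7 - 2)
  => x >= 19
stmt 5: z := y + 8  -- replace 0 occurrence(s) of z with (y + 8)
  => x >= 19
stmt 4: y := y - z  -- replace 0 occurrence(s) of y with (y - z)
  => x >= 19
stmt 3: x := z + x  -- replace 1 occurrence(s) of x with (z + x)
  => ( z + x ) >= 19
stmt 2: x := z - 3  -- replace 1 occurrence(s) of x with (z - 3)
  => ( z + ( z - 3 ) ) >= 19
stmt 1: x := z + y  -- replace 0 occurrence(s) of x with (z + y)
  => ( z + ( z - 3 ) ) >= 19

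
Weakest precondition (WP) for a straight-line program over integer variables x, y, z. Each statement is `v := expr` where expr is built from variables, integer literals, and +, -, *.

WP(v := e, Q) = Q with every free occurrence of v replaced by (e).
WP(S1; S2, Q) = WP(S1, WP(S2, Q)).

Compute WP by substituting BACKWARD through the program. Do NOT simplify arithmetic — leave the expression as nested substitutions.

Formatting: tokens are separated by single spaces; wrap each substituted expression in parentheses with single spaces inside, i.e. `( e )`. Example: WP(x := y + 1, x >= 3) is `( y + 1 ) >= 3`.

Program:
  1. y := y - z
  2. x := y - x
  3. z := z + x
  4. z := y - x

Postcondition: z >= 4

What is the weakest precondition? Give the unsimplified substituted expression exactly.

post: z >= 4
stmt 4: z := y - x  -- replace 1 occurrence(s) of z with (y - x)
  => ( y - x ) >= 4
stmt 3: z := z + x  -- replace 0 occurrence(s) of z with (z + x)
  => ( y - x ) >= 4
stmt 2: x := y - x  -- replace 1 occurrence(s) of x with (y - x)
  => ( y - ( y - x ) ) >= 4
stmt 1: y := y - z  -- replace 2 occurrence(s) of y with (y - z)
  => ( ( y - z ) - ( ( y - z ) - x ) ) >= 4

Answer: ( ( y - z ) - ( ( y - z ) - x ) ) >= 4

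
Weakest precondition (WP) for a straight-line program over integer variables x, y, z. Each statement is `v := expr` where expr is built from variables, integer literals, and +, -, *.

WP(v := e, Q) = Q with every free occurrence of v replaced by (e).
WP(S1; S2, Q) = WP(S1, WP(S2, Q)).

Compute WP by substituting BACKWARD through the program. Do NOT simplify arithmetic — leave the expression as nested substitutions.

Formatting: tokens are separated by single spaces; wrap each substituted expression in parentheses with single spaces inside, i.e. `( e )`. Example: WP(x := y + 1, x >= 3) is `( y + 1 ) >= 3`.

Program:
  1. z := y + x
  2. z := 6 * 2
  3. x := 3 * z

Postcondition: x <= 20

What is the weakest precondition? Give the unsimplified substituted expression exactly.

post: x <= 20
stmt 3: x := 3 * z  -- replace 1 occurrence(s) of x with (3 * z)
  => ( 3 * z ) <= 20
stmt 2: z := 6 * 2  -- replace 1 occurrence(s) of z with (6 * 2)
  => ( 3 * ( 6 * 2 ) ) <= 20
stmt 1: z := y + x  -- replace 0 occurrence(s) of z with (y + x)
  => ( 3 * ( 6 * 2 ) ) <= 20

Answer: ( 3 * ( 6 * 2 ) ) <= 20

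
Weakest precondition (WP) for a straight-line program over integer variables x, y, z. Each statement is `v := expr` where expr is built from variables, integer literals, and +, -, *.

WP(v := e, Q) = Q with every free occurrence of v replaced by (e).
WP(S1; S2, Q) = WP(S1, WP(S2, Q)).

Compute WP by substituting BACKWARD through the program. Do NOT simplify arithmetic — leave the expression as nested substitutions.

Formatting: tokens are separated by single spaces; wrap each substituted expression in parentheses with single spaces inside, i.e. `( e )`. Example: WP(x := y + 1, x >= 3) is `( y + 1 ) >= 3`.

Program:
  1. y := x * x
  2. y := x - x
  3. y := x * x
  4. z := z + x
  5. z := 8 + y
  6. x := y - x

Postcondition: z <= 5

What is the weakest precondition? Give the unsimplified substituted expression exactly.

post: z <= 5
stmt 6: x := y - x  -- replace 0 occurrence(s) of x with (y - x)
  => z <= 5
stmt 5: z := 8 + y  -- replace 1 occurrence(s) of z with (8 + y)
  => ( 8 + y ) <= 5
stmt 4: z := z + x  -- replace 0 occurrence(s) of z with (z + x)
  => ( 8 + y ) <= 5
stmt 3: y := x * x  -- replace 1 occurrence(s) of y with (x * x)
  => ( 8 + ( x * x ) ) <= 5
stmt 2: y := x - x  -- replace 0 occurrence(s) of y with (x - x)
  => ( 8 + ( x * x ) ) <= 5
stmt 1: y := x * x  -- replace 0 occurrence(s) of y with (x * x)
  => ( 8 + ( x * x ) ) <= 5

Answer: ( 8 + ( x * x ) ) <= 5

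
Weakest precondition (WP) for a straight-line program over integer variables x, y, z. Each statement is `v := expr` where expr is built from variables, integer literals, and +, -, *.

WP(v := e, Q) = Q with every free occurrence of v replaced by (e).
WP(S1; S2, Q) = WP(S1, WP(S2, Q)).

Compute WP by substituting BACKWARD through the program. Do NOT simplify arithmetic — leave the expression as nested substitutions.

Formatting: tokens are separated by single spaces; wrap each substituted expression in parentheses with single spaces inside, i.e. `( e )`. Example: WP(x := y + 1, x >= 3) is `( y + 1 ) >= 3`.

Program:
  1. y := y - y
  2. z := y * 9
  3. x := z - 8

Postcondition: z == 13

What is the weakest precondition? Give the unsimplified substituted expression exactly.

Answer: ( ( y - y ) * 9 ) == 13

Derivation:
post: z == 13
stmt 3: x := z - 8  -- replace 0 occurrence(s) of x with (z - 8)
  => z == 13
stmt 2: z := y * 9  -- replace 1 occurrence(s) of z with (y * 9)
  => ( y * 9 ) == 13
stmt 1: y := y - y  -- replace 1 occurrence(s) of y with (y - y)
  => ( ( y - y ) * 9 ) == 13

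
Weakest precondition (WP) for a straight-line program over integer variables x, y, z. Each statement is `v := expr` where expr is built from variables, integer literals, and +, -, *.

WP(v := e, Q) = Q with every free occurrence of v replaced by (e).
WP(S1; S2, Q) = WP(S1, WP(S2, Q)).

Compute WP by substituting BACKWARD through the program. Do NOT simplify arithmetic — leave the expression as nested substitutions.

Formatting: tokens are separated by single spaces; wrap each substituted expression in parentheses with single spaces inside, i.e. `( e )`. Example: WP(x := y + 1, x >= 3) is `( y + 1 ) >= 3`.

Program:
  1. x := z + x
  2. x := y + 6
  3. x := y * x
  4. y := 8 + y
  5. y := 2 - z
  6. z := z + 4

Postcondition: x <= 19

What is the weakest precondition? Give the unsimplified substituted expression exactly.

post: x <= 19
stmt 6: z := z + 4  -- replace 0 occurrence(s) of z with (z + 4)
  => x <= 19
stmt 5: y := 2 - z  -- replace 0 occurrence(s) of y with (2 - z)
  => x <= 19
stmt 4: y := 8 + y  -- replace 0 occurrence(s) of y with (8 + y)
  => x <= 19
stmt 3: x := y * x  -- replace 1 occurrence(s) of x with (y * x)
  => ( y * x ) <= 19
stmt 2: x := y + 6  -- replace 1 occurrence(s) of x with (y + 6)
  => ( y * ( y + 6 ) ) <= 19
stmt 1: x := z + x  -- replace 0 occurrence(s) of x with (z + x)
  => ( y * ( y + 6 ) ) <= 19

Answer: ( y * ( y + 6 ) ) <= 19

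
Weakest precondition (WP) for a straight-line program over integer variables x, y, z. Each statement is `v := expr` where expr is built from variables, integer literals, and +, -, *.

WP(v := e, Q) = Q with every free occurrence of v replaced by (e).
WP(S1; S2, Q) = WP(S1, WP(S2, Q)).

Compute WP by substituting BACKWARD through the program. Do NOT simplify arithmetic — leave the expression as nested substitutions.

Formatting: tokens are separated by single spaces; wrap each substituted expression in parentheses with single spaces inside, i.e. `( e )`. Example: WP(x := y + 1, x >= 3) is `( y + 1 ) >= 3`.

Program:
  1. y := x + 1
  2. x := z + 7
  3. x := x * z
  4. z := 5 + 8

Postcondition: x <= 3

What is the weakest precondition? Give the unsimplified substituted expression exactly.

post: x <= 3
stmt 4: z := 5 + 8  -- replace 0 occurrence(s) of z with (5 + 8)
  => x <= 3
stmt 3: x := x * z  -- replace 1 occurrence(s) of x with (x * z)
  => ( x * z ) <= 3
stmt 2: x := z + 7  -- replace 1 occurrence(s) of x with (z + 7)
  => ( ( z + 7 ) * z ) <= 3
stmt 1: y := x + 1  -- replace 0 occurrence(s) of y with (x + 1)
  => ( ( z + 7 ) * z ) <= 3

Answer: ( ( z + 7 ) * z ) <= 3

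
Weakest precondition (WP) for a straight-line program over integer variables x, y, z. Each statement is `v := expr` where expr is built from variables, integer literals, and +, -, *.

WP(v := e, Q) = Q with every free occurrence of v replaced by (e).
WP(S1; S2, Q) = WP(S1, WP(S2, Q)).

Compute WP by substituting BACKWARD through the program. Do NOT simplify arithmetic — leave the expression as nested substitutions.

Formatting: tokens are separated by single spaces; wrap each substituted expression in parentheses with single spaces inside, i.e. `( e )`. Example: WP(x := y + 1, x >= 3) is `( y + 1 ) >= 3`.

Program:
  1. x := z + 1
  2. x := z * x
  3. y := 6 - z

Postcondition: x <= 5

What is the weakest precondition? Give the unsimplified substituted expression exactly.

Answer: ( z * ( z + 1 ) ) <= 5

Derivation:
post: x <= 5
stmt 3: y := 6 - z  -- replace 0 occurrence(s) of y with (6 - z)
  => x <= 5
stmt 2: x := z * x  -- replace 1 occurrence(s) of x with (z * x)
  => ( z * x ) <= 5
stmt 1: x := z + 1  -- replace 1 occurrence(s) of x with (z + 1)
  => ( z * ( z + 1 ) ) <= 5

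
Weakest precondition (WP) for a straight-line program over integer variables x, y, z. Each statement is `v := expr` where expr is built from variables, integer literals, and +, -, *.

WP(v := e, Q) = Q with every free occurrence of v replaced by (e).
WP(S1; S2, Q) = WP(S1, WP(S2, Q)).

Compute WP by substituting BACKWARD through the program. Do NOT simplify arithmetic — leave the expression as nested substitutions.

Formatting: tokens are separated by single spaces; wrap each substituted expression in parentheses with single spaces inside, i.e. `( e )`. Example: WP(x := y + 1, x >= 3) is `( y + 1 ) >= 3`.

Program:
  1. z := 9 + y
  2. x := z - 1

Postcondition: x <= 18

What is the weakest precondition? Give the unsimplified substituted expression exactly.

post: x <= 18
stmt 2: x := z - 1  -- replace 1 occurrence(s) of x with (z - 1)
  => ( z - 1 ) <= 18
stmt 1: z := 9 + y  -- replace 1 occurrence(s) of z with (9 + y)
  => ( ( 9 + y ) - 1 ) <= 18

Answer: ( ( 9 + y ) - 1 ) <= 18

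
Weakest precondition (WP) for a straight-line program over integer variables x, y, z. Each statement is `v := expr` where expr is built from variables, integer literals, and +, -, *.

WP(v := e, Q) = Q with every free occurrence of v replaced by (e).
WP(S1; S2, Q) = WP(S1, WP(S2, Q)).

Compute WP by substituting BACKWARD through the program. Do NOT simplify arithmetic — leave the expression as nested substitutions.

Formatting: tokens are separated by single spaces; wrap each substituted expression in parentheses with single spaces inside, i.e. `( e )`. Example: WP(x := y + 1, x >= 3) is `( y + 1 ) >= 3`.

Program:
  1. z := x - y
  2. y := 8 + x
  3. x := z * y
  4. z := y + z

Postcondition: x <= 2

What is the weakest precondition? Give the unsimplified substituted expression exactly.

Answer: ( ( x - y ) * ( 8 + x ) ) <= 2

Derivation:
post: x <= 2
stmt 4: z := y + z  -- replace 0 occurrence(s) of z with (y + z)
  => x <= 2
stmt 3: x := z * y  -- replace 1 occurrence(s) of x with (z * y)
  => ( z * y ) <= 2
stmt 2: y := 8 + x  -- replace 1 occurrence(s) of y with (8 + x)
  => ( z * ( 8 + x ) ) <= 2
stmt 1: z := x - y  -- replace 1 occurrence(s) of z with (x - y)
  => ( ( x - y ) * ( 8 + x ) ) <= 2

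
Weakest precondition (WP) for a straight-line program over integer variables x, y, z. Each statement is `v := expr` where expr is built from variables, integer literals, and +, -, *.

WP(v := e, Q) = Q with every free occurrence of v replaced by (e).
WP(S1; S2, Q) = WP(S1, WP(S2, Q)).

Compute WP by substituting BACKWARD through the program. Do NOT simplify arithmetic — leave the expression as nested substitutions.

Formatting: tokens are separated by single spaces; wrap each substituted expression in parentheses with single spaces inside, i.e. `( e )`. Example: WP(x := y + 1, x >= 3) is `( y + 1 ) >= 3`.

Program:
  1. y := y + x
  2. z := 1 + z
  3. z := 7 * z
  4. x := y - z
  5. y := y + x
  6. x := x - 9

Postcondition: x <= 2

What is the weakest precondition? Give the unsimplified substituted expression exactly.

Answer: ( ( ( y + x ) - ( 7 * ( 1 + z ) ) ) - 9 ) <= 2

Derivation:
post: x <= 2
stmt 6: x := x - 9  -- replace 1 occurrence(s) of x with (x - 9)
  => ( x - 9 ) <= 2
stmt 5: y := y + x  -- replace 0 occurrence(s) of y with (y + x)
  => ( x - 9 ) <= 2
stmt 4: x := y - z  -- replace 1 occurrence(s) of x with (y - z)
  => ( ( y - z ) - 9 ) <= 2
stmt 3: z := 7 * z  -- replace 1 occurrence(s) of z with (7 * z)
  => ( ( y - ( 7 * z ) ) - 9 ) <= 2
stmt 2: z := 1 + z  -- replace 1 occurrence(s) of z with (1 + z)
  => ( ( y - ( 7 * ( 1 + z ) ) ) - 9 ) <= 2
stmt 1: y := y + x  -- replace 1 occurrence(s) of y with (y + x)
  => ( ( ( y + x ) - ( 7 * ( 1 + z ) ) ) - 9 ) <= 2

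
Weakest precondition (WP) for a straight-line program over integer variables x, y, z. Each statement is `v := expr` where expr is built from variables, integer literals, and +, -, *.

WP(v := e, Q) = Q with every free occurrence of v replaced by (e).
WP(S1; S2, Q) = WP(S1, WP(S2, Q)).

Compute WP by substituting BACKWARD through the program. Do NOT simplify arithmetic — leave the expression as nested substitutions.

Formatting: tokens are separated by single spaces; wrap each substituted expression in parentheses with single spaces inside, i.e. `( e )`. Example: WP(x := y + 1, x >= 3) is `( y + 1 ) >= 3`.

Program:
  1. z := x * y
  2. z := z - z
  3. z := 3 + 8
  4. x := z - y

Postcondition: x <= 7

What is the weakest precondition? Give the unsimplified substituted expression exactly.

post: x <= 7
stmt 4: x := z - y  -- replace 1 occurrence(s) of x with (z - y)
  => ( z - y ) <= 7
stmt 3: z := 3 + 8  -- replace 1 occurrence(s) of z with (3 + 8)
  => ( ( 3 + 8 ) - y ) <= 7
stmt 2: z := z - z  -- replace 0 occurrence(s) of z with (z - z)
  => ( ( 3 + 8 ) - y ) <= 7
stmt 1: z := x * y  -- replace 0 occurrence(s) of z with (x * y)
  => ( ( 3 + 8 ) - y ) <= 7

Answer: ( ( 3 + 8 ) - y ) <= 7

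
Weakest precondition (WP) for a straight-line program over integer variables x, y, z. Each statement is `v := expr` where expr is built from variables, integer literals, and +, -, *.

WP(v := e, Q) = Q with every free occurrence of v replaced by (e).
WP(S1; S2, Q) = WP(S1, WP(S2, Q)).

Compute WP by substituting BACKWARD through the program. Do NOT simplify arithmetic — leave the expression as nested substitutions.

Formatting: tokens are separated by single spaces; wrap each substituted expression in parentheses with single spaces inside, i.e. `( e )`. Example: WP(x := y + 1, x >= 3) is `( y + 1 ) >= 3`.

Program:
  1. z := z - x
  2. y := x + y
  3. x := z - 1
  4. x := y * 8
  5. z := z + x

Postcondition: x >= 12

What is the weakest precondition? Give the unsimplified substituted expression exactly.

post: x >= 12
stmt 5: z := z + x  -- replace 0 occurrence(s) of z with (z + x)
  => x >= 12
stmt 4: x := y * 8  -- replace 1 occurrence(s) of x with (y * 8)
  => ( y * 8 ) >= 12
stmt 3: x := z - 1  -- replace 0 occurrence(s) of x with (z - 1)
  => ( y * 8 ) >= 12
stmt 2: y := x + y  -- replace 1 occurrence(s) of y with (x + y)
  => ( ( x + y ) * 8 ) >= 12
stmt 1: z := z - x  -- replace 0 occurrence(s) of z with (z - x)
  => ( ( x + y ) * 8 ) >= 12

Answer: ( ( x + y ) * 8 ) >= 12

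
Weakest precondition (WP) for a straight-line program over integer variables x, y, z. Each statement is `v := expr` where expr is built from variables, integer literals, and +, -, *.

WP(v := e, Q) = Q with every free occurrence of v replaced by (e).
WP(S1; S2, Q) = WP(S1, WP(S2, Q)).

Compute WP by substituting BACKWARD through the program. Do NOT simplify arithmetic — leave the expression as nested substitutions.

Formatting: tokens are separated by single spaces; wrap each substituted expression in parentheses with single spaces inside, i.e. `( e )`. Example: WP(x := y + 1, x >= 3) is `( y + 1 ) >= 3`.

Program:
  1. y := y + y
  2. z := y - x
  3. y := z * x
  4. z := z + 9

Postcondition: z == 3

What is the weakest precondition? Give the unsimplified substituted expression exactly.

Answer: ( ( ( y + y ) - x ) + 9 ) == 3

Derivation:
post: z == 3
stmt 4: z := z + 9  -- replace 1 occurrence(s) of z with (z + 9)
  => ( z + 9 ) == 3
stmt 3: y := z * x  -- replace 0 occurrence(s) of y with (z * x)
  => ( z + 9 ) == 3
stmt 2: z := y - x  -- replace 1 occurrence(s) of z with (y - x)
  => ( ( y - x ) + 9 ) == 3
stmt 1: y := y + y  -- replace 1 occurrence(s) of y with (y + y)
  => ( ( ( y + y ) - x ) + 9 ) == 3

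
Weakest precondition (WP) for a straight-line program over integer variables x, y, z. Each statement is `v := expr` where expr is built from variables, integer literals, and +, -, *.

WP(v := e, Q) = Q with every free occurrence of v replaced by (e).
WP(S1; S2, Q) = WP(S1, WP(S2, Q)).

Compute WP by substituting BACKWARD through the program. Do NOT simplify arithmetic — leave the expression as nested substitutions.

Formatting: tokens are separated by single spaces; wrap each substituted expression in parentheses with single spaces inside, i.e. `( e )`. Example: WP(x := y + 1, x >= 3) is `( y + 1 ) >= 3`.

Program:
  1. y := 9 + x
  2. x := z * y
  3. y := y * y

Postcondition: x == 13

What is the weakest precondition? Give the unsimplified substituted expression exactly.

Answer: ( z * ( 9 + x ) ) == 13

Derivation:
post: x == 13
stmt 3: y := y * y  -- replace 0 occurrence(s) of y with (y * y)
  => x == 13
stmt 2: x := z * y  -- replace 1 occurrence(s) of x with (z * y)
  => ( z * y ) == 13
stmt 1: y := 9 + x  -- replace 1 occurrence(s) of y with (9 + x)
  => ( z * ( 9 + x ) ) == 13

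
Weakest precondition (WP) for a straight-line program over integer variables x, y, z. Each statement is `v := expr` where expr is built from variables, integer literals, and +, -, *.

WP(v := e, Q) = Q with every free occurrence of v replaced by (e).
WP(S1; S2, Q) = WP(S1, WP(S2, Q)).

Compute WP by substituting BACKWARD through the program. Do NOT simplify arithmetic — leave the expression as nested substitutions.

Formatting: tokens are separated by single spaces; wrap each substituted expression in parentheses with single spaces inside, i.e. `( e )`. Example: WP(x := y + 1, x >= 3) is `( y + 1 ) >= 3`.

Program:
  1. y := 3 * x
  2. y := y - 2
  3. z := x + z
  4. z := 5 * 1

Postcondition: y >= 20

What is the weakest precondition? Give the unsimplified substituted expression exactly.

post: y >= 20
stmt 4: z := 5 * 1  -- replace 0 occurrence(s) of z with (5 * 1)
  => y >= 20
stmt 3: z := x + z  -- replace 0 occurrence(s) of z with (x + z)
  => y >= 20
stmt 2: y := y - 2  -- replace 1 occurrence(s) of y with (y - 2)
  => ( y - 2 ) >= 20
stmt 1: y := 3 * x  -- replace 1 occurrence(s) of y with (3 * x)
  => ( ( 3 * x ) - 2 ) >= 20

Answer: ( ( 3 * x ) - 2 ) >= 20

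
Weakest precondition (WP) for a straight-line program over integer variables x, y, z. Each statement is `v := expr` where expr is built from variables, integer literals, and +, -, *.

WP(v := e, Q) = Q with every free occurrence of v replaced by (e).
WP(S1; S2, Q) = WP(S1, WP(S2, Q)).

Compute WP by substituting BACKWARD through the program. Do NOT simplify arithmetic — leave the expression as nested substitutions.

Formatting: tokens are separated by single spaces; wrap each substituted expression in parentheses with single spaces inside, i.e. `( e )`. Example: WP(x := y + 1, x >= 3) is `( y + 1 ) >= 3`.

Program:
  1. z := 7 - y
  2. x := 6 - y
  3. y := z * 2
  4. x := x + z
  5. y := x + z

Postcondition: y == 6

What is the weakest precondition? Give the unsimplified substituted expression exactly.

post: y == 6
stmt 5: y := x + z  -- replace 1 occurrence(s) of y with (x + z)
  => ( x + z ) == 6
stmt 4: x := x + z  -- replace 1 occurrence(s) of x with (x + z)
  => ( ( x + z ) + z ) == 6
stmt 3: y := z * 2  -- replace 0 occurrence(s) of y with (z * 2)
  => ( ( x + z ) + z ) == 6
stmt 2: x := 6 - y  -- replace 1 occurrence(s) of x with (6 - y)
  => ( ( ( 6 - y ) + z ) + z ) == 6
stmt 1: z := 7 - y  -- replace 2 occurrence(s) of z with (7 - y)
  => ( ( ( 6 - y ) + ( 7 - y ) ) + ( 7 - y ) ) == 6

Answer: ( ( ( 6 - y ) + ( 7 - y ) ) + ( 7 - y ) ) == 6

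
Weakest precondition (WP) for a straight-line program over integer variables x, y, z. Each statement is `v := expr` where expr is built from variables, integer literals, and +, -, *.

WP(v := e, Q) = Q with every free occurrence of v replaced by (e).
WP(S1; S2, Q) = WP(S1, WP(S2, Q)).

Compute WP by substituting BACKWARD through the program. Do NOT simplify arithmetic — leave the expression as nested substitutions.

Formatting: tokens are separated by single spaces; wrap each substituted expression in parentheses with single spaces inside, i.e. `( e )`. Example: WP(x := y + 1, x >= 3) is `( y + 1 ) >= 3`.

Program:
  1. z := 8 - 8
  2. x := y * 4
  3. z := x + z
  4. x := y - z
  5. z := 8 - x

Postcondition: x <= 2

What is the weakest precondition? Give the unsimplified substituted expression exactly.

Answer: ( y - ( ( y * 4 ) + ( 8 - 8 ) ) ) <= 2

Derivation:
post: x <= 2
stmt 5: z := 8 - x  -- replace 0 occurrence(s) of z with (8 - x)
  => x <= 2
stmt 4: x := y - z  -- replace 1 occurrence(s) of x with (y - z)
  => ( y - z ) <= 2
stmt 3: z := x + z  -- replace 1 occurrence(s) of z with (x + z)
  => ( y - ( x + z ) ) <= 2
stmt 2: x := y * 4  -- replace 1 occurrence(s) of x with (y * 4)
  => ( y - ( ( y * 4 ) + z ) ) <= 2
stmt 1: z := 8 - 8  -- replace 1 occurrence(s) of z with (8 - 8)
  => ( y - ( ( y * 4 ) + ( 8 - 8 ) ) ) <= 2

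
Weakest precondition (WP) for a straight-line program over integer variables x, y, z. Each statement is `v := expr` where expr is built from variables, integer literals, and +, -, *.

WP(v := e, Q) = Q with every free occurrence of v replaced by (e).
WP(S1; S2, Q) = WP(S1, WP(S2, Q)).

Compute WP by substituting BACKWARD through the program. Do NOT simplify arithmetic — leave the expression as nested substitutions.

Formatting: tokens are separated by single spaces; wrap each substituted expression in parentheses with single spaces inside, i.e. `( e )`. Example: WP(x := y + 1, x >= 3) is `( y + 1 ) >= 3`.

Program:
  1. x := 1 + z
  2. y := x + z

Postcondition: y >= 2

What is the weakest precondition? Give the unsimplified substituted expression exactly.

post: y >= 2
stmt 2: y := x + z  -- replace 1 occurrence(s) of y with (x + z)
  => ( x + z ) >= 2
stmt 1: x := 1 + z  -- replace 1 occurrence(s) of x with (1 + z)
  => ( ( 1 + z ) + z ) >= 2

Answer: ( ( 1 + z ) + z ) >= 2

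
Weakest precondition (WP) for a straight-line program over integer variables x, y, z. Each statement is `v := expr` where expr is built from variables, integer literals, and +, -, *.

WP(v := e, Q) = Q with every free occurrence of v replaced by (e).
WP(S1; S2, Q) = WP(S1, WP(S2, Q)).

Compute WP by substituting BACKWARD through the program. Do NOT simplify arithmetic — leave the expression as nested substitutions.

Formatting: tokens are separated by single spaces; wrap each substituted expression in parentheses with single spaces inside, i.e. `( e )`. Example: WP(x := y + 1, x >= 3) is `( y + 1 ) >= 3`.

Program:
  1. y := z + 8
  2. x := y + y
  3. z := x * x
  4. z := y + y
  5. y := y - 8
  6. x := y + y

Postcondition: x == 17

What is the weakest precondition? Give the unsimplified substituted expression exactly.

Answer: ( ( ( z + 8 ) - 8 ) + ( ( z + 8 ) - 8 ) ) == 17

Derivation:
post: x == 17
stmt 6: x := y + y  -- replace 1 occurrence(s) of x with (y + y)
  => ( y + y ) == 17
stmt 5: y := y - 8  -- replace 2 occurrence(s) of y with (y - 8)
  => ( ( y - 8 ) + ( y - 8 ) ) == 17
stmt 4: z := y + y  -- replace 0 occurrence(s) of z with (y + y)
  => ( ( y - 8 ) + ( y - 8 ) ) == 17
stmt 3: z := x * x  -- replace 0 occurrence(s) of z with (x * x)
  => ( ( y - 8 ) + ( y - 8 ) ) == 17
stmt 2: x := y + y  -- replace 0 occurrence(s) of x with (y + y)
  => ( ( y - 8 ) + ( y - 8 ) ) == 17
stmt 1: y := z + 8  -- replace 2 occurrence(s) of y with (z + 8)
  => ( ( ( z + 8 ) - 8 ) + ( ( z + 8 ) - 8 ) ) == 17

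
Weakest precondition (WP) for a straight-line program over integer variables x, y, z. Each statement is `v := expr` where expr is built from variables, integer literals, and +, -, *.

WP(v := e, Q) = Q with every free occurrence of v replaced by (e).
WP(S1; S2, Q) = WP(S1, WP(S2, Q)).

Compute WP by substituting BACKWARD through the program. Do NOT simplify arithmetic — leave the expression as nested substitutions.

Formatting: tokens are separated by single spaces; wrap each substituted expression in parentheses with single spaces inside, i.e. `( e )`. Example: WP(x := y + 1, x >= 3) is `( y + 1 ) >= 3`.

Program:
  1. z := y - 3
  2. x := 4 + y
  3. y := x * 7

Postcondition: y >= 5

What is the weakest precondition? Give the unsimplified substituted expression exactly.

post: y >= 5
stmt 3: y := x * 7  -- replace 1 occurrence(s) of y with (x * 7)
  => ( x * 7 ) >= 5
stmt 2: x := 4 + y  -- replace 1 occurrence(s) of x with (4 + y)
  => ( ( 4 + y ) * 7 ) >= 5
stmt 1: z := y - 3  -- replace 0 occurrence(s) of z with (y - 3)
  => ( ( 4 + y ) * 7 ) >= 5

Answer: ( ( 4 + y ) * 7 ) >= 5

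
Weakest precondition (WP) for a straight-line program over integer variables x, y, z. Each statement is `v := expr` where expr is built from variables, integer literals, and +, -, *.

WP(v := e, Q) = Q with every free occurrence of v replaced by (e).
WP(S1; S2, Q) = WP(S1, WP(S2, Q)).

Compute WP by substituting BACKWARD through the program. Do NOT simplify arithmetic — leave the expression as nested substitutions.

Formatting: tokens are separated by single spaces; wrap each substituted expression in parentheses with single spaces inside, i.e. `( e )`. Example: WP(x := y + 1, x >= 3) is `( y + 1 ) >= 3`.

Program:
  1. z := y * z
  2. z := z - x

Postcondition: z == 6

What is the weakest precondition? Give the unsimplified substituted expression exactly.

post: z == 6
stmt 2: z := z - x  -- replace 1 occurrence(s) of z with (z - x)
  => ( z - x ) == 6
stmt 1: z := y * z  -- replace 1 occurrence(s) of z with (y * z)
  => ( ( y * z ) - x ) == 6

Answer: ( ( y * z ) - x ) == 6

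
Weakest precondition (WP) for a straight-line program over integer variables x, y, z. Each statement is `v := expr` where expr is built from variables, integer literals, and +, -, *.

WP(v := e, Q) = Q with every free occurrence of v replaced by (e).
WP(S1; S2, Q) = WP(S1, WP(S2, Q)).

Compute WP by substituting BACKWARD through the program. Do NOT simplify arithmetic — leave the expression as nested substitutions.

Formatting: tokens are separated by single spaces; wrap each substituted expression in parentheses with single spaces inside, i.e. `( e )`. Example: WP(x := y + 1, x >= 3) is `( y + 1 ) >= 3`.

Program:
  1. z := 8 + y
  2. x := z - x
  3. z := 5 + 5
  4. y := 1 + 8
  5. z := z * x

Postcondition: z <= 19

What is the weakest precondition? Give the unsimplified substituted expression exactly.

post: z <= 19
stmt 5: z := z * x  -- replace 1 occurrence(s) of z with (z * x)
  => ( z * x ) <= 19
stmt 4: y := 1 + 8  -- replace 0 occurrence(s) of y with (1 + 8)
  => ( z * x ) <= 19
stmt 3: z := 5 + 5  -- replace 1 occurrence(s) of z with (5 + 5)
  => ( ( 5 + 5 ) * x ) <= 19
stmt 2: x := z - x  -- replace 1 occurrence(s) of x with (z - x)
  => ( ( 5 + 5 ) * ( z - x ) ) <= 19
stmt 1: z := 8 + y  -- replace 1 occurrence(s) of z with (8 + y)
  => ( ( 5 + 5 ) * ( ( 8 + y ) - x ) ) <= 19

Answer: ( ( 5 + 5 ) * ( ( 8 + y ) - x ) ) <= 19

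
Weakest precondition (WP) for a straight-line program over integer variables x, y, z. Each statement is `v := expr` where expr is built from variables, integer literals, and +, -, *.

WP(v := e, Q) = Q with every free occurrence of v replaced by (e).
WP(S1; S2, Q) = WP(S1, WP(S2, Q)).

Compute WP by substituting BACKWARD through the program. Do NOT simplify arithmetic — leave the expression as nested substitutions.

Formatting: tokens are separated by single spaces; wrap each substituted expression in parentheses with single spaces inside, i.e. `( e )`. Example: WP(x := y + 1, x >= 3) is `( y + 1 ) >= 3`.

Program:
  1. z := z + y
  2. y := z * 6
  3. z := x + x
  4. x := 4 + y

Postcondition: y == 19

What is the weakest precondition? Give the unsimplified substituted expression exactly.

Answer: ( ( z + y ) * 6 ) == 19

Derivation:
post: y == 19
stmt 4: x := 4 + y  -- replace 0 occurrence(s) of x with (4 + y)
  => y == 19
stmt 3: z := x + x  -- replace 0 occurrence(s) of z with (x + x)
  => y == 19
stmt 2: y := z * 6  -- replace 1 occurrence(s) of y with (z * 6)
  => ( z * 6 ) == 19
stmt 1: z := z + y  -- replace 1 occurrence(s) of z with (z + y)
  => ( ( z + y ) * 6 ) == 19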